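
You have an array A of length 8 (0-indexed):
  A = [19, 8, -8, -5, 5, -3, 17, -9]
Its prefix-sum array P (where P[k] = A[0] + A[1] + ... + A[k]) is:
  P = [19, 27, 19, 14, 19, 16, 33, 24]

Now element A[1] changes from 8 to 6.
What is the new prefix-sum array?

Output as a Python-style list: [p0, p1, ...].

Change: A[1] 8 -> 6, delta = -2
P[k] for k < 1: unchanged (A[1] not included)
P[k] for k >= 1: shift by delta = -2
  P[0] = 19 + 0 = 19
  P[1] = 27 + -2 = 25
  P[2] = 19 + -2 = 17
  P[3] = 14 + -2 = 12
  P[4] = 19 + -2 = 17
  P[5] = 16 + -2 = 14
  P[6] = 33 + -2 = 31
  P[7] = 24 + -2 = 22

Answer: [19, 25, 17, 12, 17, 14, 31, 22]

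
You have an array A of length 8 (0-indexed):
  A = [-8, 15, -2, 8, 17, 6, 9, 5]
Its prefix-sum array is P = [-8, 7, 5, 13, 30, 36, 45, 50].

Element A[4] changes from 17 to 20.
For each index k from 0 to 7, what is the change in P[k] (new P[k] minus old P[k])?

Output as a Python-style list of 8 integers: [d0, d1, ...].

Element change: A[4] 17 -> 20, delta = 3
For k < 4: P[k] unchanged, delta_P[k] = 0
For k >= 4: P[k] shifts by exactly 3
Delta array: [0, 0, 0, 0, 3, 3, 3, 3]

Answer: [0, 0, 0, 0, 3, 3, 3, 3]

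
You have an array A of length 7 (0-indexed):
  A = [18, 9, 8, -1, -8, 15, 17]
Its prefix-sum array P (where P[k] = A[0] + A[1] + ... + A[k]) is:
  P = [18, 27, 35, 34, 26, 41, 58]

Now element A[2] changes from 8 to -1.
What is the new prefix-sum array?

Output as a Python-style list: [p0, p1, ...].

Change: A[2] 8 -> -1, delta = -9
P[k] for k < 2: unchanged (A[2] not included)
P[k] for k >= 2: shift by delta = -9
  P[0] = 18 + 0 = 18
  P[1] = 27 + 0 = 27
  P[2] = 35 + -9 = 26
  P[3] = 34 + -9 = 25
  P[4] = 26 + -9 = 17
  P[5] = 41 + -9 = 32
  P[6] = 58 + -9 = 49

Answer: [18, 27, 26, 25, 17, 32, 49]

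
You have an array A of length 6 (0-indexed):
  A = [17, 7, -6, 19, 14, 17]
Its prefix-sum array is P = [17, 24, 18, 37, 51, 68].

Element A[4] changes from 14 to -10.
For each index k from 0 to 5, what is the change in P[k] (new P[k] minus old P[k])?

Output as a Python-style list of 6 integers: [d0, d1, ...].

Answer: [0, 0, 0, 0, -24, -24]

Derivation:
Element change: A[4] 14 -> -10, delta = -24
For k < 4: P[k] unchanged, delta_P[k] = 0
For k >= 4: P[k] shifts by exactly -24
Delta array: [0, 0, 0, 0, -24, -24]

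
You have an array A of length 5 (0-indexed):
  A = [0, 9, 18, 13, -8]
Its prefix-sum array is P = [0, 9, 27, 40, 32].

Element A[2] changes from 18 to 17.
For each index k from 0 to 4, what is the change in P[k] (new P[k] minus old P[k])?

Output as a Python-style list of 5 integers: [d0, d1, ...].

Element change: A[2] 18 -> 17, delta = -1
For k < 2: P[k] unchanged, delta_P[k] = 0
For k >= 2: P[k] shifts by exactly -1
Delta array: [0, 0, -1, -1, -1]

Answer: [0, 0, -1, -1, -1]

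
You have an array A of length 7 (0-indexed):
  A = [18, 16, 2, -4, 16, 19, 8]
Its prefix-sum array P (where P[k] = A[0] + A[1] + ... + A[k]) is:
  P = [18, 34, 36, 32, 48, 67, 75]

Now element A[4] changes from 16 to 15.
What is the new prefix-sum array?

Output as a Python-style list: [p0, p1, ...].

Answer: [18, 34, 36, 32, 47, 66, 74]

Derivation:
Change: A[4] 16 -> 15, delta = -1
P[k] for k < 4: unchanged (A[4] not included)
P[k] for k >= 4: shift by delta = -1
  P[0] = 18 + 0 = 18
  P[1] = 34 + 0 = 34
  P[2] = 36 + 0 = 36
  P[3] = 32 + 0 = 32
  P[4] = 48 + -1 = 47
  P[5] = 67 + -1 = 66
  P[6] = 75 + -1 = 74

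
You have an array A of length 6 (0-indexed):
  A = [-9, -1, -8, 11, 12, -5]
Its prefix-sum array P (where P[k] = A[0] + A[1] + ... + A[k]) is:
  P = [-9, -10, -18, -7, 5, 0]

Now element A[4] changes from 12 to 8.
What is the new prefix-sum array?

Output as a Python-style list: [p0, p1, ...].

Change: A[4] 12 -> 8, delta = -4
P[k] for k < 4: unchanged (A[4] not included)
P[k] for k >= 4: shift by delta = -4
  P[0] = -9 + 0 = -9
  P[1] = -10 + 0 = -10
  P[2] = -18 + 0 = -18
  P[3] = -7 + 0 = -7
  P[4] = 5 + -4 = 1
  P[5] = 0 + -4 = -4

Answer: [-9, -10, -18, -7, 1, -4]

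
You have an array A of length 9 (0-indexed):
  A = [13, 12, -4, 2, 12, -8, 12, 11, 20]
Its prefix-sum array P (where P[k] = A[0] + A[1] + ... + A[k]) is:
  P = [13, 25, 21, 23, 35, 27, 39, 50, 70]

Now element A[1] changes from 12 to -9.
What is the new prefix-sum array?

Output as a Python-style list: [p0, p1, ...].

Answer: [13, 4, 0, 2, 14, 6, 18, 29, 49]

Derivation:
Change: A[1] 12 -> -9, delta = -21
P[k] for k < 1: unchanged (A[1] not included)
P[k] for k >= 1: shift by delta = -21
  P[0] = 13 + 0 = 13
  P[1] = 25 + -21 = 4
  P[2] = 21 + -21 = 0
  P[3] = 23 + -21 = 2
  P[4] = 35 + -21 = 14
  P[5] = 27 + -21 = 6
  P[6] = 39 + -21 = 18
  P[7] = 50 + -21 = 29
  P[8] = 70 + -21 = 49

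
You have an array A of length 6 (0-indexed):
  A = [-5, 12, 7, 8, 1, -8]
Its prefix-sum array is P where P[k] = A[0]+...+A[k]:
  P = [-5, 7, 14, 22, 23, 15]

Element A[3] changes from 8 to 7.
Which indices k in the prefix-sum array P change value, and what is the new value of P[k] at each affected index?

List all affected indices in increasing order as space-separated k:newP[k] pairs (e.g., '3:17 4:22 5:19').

Answer: 3:21 4:22 5:14

Derivation:
P[k] = A[0] + ... + A[k]
P[k] includes A[3] iff k >= 3
Affected indices: 3, 4, ..., 5; delta = -1
  P[3]: 22 + -1 = 21
  P[4]: 23 + -1 = 22
  P[5]: 15 + -1 = 14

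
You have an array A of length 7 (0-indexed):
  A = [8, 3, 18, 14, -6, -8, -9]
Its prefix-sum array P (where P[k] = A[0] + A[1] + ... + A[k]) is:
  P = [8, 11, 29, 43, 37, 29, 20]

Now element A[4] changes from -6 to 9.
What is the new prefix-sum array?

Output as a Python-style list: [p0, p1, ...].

Answer: [8, 11, 29, 43, 52, 44, 35]

Derivation:
Change: A[4] -6 -> 9, delta = 15
P[k] for k < 4: unchanged (A[4] not included)
P[k] for k >= 4: shift by delta = 15
  P[0] = 8 + 0 = 8
  P[1] = 11 + 0 = 11
  P[2] = 29 + 0 = 29
  P[3] = 43 + 0 = 43
  P[4] = 37 + 15 = 52
  P[5] = 29 + 15 = 44
  P[6] = 20 + 15 = 35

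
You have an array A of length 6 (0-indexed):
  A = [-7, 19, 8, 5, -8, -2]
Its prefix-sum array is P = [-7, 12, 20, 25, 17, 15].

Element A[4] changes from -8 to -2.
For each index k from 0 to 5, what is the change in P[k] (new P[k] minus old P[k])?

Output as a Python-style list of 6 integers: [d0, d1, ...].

Answer: [0, 0, 0, 0, 6, 6]

Derivation:
Element change: A[4] -8 -> -2, delta = 6
For k < 4: P[k] unchanged, delta_P[k] = 0
For k >= 4: P[k] shifts by exactly 6
Delta array: [0, 0, 0, 0, 6, 6]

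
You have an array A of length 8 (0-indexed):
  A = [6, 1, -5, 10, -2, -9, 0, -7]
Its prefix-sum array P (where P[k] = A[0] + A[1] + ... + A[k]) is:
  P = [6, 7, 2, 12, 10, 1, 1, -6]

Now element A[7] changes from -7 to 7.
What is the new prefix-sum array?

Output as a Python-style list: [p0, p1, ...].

Answer: [6, 7, 2, 12, 10, 1, 1, 8]

Derivation:
Change: A[7] -7 -> 7, delta = 14
P[k] for k < 7: unchanged (A[7] not included)
P[k] for k >= 7: shift by delta = 14
  P[0] = 6 + 0 = 6
  P[1] = 7 + 0 = 7
  P[2] = 2 + 0 = 2
  P[3] = 12 + 0 = 12
  P[4] = 10 + 0 = 10
  P[5] = 1 + 0 = 1
  P[6] = 1 + 0 = 1
  P[7] = -6 + 14 = 8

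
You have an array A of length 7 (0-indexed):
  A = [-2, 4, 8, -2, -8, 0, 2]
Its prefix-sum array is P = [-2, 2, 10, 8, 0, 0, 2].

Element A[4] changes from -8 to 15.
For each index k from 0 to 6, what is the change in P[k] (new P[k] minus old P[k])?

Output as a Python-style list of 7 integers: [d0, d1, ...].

Element change: A[4] -8 -> 15, delta = 23
For k < 4: P[k] unchanged, delta_P[k] = 0
For k >= 4: P[k] shifts by exactly 23
Delta array: [0, 0, 0, 0, 23, 23, 23]

Answer: [0, 0, 0, 0, 23, 23, 23]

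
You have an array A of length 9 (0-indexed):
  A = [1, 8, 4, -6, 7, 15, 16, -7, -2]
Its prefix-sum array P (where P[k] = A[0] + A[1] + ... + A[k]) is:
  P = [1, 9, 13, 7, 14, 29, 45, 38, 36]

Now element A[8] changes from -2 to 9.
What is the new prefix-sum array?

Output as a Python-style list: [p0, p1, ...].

Change: A[8] -2 -> 9, delta = 11
P[k] for k < 8: unchanged (A[8] not included)
P[k] for k >= 8: shift by delta = 11
  P[0] = 1 + 0 = 1
  P[1] = 9 + 0 = 9
  P[2] = 13 + 0 = 13
  P[3] = 7 + 0 = 7
  P[4] = 14 + 0 = 14
  P[5] = 29 + 0 = 29
  P[6] = 45 + 0 = 45
  P[7] = 38 + 0 = 38
  P[8] = 36 + 11 = 47

Answer: [1, 9, 13, 7, 14, 29, 45, 38, 47]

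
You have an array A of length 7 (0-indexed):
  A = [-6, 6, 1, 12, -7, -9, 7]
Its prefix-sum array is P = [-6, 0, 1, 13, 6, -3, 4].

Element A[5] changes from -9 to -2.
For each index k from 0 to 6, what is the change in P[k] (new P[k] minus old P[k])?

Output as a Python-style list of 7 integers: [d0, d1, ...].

Element change: A[5] -9 -> -2, delta = 7
For k < 5: P[k] unchanged, delta_P[k] = 0
For k >= 5: P[k] shifts by exactly 7
Delta array: [0, 0, 0, 0, 0, 7, 7]

Answer: [0, 0, 0, 0, 0, 7, 7]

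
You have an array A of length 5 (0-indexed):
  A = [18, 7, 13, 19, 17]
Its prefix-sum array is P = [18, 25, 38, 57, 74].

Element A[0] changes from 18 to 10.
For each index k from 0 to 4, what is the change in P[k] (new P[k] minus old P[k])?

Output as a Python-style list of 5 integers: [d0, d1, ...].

Answer: [-8, -8, -8, -8, -8]

Derivation:
Element change: A[0] 18 -> 10, delta = -8
For k < 0: P[k] unchanged, delta_P[k] = 0
For k >= 0: P[k] shifts by exactly -8
Delta array: [-8, -8, -8, -8, -8]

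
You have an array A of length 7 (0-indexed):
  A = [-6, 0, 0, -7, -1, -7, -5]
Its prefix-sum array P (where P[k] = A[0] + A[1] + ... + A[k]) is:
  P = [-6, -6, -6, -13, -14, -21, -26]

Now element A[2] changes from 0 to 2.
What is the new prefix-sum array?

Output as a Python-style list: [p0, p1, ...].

Answer: [-6, -6, -4, -11, -12, -19, -24]

Derivation:
Change: A[2] 0 -> 2, delta = 2
P[k] for k < 2: unchanged (A[2] not included)
P[k] for k >= 2: shift by delta = 2
  P[0] = -6 + 0 = -6
  P[1] = -6 + 0 = -6
  P[2] = -6 + 2 = -4
  P[3] = -13 + 2 = -11
  P[4] = -14 + 2 = -12
  P[5] = -21 + 2 = -19
  P[6] = -26 + 2 = -24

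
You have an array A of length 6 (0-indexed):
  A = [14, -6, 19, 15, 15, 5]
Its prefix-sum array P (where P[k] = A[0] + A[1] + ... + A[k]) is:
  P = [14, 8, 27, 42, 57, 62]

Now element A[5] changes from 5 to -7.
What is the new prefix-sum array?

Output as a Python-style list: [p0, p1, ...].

Change: A[5] 5 -> -7, delta = -12
P[k] for k < 5: unchanged (A[5] not included)
P[k] for k >= 5: shift by delta = -12
  P[0] = 14 + 0 = 14
  P[1] = 8 + 0 = 8
  P[2] = 27 + 0 = 27
  P[3] = 42 + 0 = 42
  P[4] = 57 + 0 = 57
  P[5] = 62 + -12 = 50

Answer: [14, 8, 27, 42, 57, 50]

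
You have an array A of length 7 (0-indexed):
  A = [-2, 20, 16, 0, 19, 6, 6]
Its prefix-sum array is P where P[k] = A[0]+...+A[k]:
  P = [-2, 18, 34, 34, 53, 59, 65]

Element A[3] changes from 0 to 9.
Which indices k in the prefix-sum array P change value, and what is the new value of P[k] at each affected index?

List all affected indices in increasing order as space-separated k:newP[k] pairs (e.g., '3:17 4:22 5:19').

Answer: 3:43 4:62 5:68 6:74

Derivation:
P[k] = A[0] + ... + A[k]
P[k] includes A[3] iff k >= 3
Affected indices: 3, 4, ..., 6; delta = 9
  P[3]: 34 + 9 = 43
  P[4]: 53 + 9 = 62
  P[5]: 59 + 9 = 68
  P[6]: 65 + 9 = 74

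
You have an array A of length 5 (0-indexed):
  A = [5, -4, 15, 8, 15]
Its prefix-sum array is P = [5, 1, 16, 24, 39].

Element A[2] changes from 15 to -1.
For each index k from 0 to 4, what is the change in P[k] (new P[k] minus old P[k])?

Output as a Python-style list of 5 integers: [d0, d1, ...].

Answer: [0, 0, -16, -16, -16]

Derivation:
Element change: A[2] 15 -> -1, delta = -16
For k < 2: P[k] unchanged, delta_P[k] = 0
For k >= 2: P[k] shifts by exactly -16
Delta array: [0, 0, -16, -16, -16]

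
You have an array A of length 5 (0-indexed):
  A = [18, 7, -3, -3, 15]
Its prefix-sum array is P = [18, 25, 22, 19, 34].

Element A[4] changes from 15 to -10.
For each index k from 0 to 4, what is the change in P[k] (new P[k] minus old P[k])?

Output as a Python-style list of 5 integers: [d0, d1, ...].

Element change: A[4] 15 -> -10, delta = -25
For k < 4: P[k] unchanged, delta_P[k] = 0
For k >= 4: P[k] shifts by exactly -25
Delta array: [0, 0, 0, 0, -25]

Answer: [0, 0, 0, 0, -25]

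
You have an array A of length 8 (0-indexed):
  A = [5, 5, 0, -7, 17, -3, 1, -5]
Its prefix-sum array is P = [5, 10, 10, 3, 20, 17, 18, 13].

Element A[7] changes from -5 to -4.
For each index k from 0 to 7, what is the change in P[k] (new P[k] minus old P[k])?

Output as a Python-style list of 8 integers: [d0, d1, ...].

Element change: A[7] -5 -> -4, delta = 1
For k < 7: P[k] unchanged, delta_P[k] = 0
For k >= 7: P[k] shifts by exactly 1
Delta array: [0, 0, 0, 0, 0, 0, 0, 1]

Answer: [0, 0, 0, 0, 0, 0, 0, 1]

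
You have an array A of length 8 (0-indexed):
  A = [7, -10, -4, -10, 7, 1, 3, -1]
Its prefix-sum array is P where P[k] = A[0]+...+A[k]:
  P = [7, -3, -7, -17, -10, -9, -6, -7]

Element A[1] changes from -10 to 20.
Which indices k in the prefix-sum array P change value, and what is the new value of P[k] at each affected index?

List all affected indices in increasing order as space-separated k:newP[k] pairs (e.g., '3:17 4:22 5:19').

P[k] = A[0] + ... + A[k]
P[k] includes A[1] iff k >= 1
Affected indices: 1, 2, ..., 7; delta = 30
  P[1]: -3 + 30 = 27
  P[2]: -7 + 30 = 23
  P[3]: -17 + 30 = 13
  P[4]: -10 + 30 = 20
  P[5]: -9 + 30 = 21
  P[6]: -6 + 30 = 24
  P[7]: -7 + 30 = 23

Answer: 1:27 2:23 3:13 4:20 5:21 6:24 7:23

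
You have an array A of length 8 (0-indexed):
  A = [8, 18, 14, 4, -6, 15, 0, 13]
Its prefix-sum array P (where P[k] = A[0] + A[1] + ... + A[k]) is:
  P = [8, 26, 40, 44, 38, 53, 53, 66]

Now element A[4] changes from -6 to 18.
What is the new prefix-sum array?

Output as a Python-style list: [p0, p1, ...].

Answer: [8, 26, 40, 44, 62, 77, 77, 90]

Derivation:
Change: A[4] -6 -> 18, delta = 24
P[k] for k < 4: unchanged (A[4] not included)
P[k] for k >= 4: shift by delta = 24
  P[0] = 8 + 0 = 8
  P[1] = 26 + 0 = 26
  P[2] = 40 + 0 = 40
  P[3] = 44 + 0 = 44
  P[4] = 38 + 24 = 62
  P[5] = 53 + 24 = 77
  P[6] = 53 + 24 = 77
  P[7] = 66 + 24 = 90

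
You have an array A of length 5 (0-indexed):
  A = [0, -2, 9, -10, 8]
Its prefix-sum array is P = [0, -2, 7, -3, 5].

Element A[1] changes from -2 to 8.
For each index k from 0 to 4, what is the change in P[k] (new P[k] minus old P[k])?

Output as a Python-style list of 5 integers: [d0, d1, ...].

Element change: A[1] -2 -> 8, delta = 10
For k < 1: P[k] unchanged, delta_P[k] = 0
For k >= 1: P[k] shifts by exactly 10
Delta array: [0, 10, 10, 10, 10]

Answer: [0, 10, 10, 10, 10]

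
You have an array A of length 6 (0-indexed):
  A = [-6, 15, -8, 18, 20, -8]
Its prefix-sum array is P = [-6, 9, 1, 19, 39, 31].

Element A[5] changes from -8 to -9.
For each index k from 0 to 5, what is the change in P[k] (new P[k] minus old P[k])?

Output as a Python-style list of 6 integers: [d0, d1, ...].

Answer: [0, 0, 0, 0, 0, -1]

Derivation:
Element change: A[5] -8 -> -9, delta = -1
For k < 5: P[k] unchanged, delta_P[k] = 0
For k >= 5: P[k] shifts by exactly -1
Delta array: [0, 0, 0, 0, 0, -1]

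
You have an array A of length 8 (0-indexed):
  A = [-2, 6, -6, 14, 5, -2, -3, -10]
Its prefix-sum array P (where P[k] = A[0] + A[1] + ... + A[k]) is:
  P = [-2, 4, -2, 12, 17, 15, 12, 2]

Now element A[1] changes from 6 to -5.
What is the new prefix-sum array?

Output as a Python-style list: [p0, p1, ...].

Change: A[1] 6 -> -5, delta = -11
P[k] for k < 1: unchanged (A[1] not included)
P[k] for k >= 1: shift by delta = -11
  P[0] = -2 + 0 = -2
  P[1] = 4 + -11 = -7
  P[2] = -2 + -11 = -13
  P[3] = 12 + -11 = 1
  P[4] = 17 + -11 = 6
  P[5] = 15 + -11 = 4
  P[6] = 12 + -11 = 1
  P[7] = 2 + -11 = -9

Answer: [-2, -7, -13, 1, 6, 4, 1, -9]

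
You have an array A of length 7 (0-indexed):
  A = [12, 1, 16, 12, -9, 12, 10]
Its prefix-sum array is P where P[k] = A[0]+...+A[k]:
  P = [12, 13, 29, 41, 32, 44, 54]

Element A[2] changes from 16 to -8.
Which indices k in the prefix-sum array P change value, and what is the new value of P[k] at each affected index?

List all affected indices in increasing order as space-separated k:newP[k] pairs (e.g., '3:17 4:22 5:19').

Answer: 2:5 3:17 4:8 5:20 6:30

Derivation:
P[k] = A[0] + ... + A[k]
P[k] includes A[2] iff k >= 2
Affected indices: 2, 3, ..., 6; delta = -24
  P[2]: 29 + -24 = 5
  P[3]: 41 + -24 = 17
  P[4]: 32 + -24 = 8
  P[5]: 44 + -24 = 20
  P[6]: 54 + -24 = 30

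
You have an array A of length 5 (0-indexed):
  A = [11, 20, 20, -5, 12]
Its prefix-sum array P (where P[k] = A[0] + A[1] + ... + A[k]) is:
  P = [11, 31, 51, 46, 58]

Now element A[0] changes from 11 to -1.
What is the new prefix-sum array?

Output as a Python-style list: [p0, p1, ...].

Change: A[0] 11 -> -1, delta = -12
P[k] for k < 0: unchanged (A[0] not included)
P[k] for k >= 0: shift by delta = -12
  P[0] = 11 + -12 = -1
  P[1] = 31 + -12 = 19
  P[2] = 51 + -12 = 39
  P[3] = 46 + -12 = 34
  P[4] = 58 + -12 = 46

Answer: [-1, 19, 39, 34, 46]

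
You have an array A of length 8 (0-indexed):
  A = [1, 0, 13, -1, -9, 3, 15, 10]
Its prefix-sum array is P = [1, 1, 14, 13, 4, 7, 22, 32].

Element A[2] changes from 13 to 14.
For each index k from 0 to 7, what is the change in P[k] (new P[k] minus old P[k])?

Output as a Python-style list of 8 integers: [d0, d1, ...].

Answer: [0, 0, 1, 1, 1, 1, 1, 1]

Derivation:
Element change: A[2] 13 -> 14, delta = 1
For k < 2: P[k] unchanged, delta_P[k] = 0
For k >= 2: P[k] shifts by exactly 1
Delta array: [0, 0, 1, 1, 1, 1, 1, 1]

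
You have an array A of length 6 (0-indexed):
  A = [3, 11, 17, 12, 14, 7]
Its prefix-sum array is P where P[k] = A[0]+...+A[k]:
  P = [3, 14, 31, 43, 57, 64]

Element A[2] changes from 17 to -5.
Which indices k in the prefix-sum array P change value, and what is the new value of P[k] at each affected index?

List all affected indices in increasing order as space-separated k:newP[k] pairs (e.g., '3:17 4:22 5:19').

Answer: 2:9 3:21 4:35 5:42

Derivation:
P[k] = A[0] + ... + A[k]
P[k] includes A[2] iff k >= 2
Affected indices: 2, 3, ..., 5; delta = -22
  P[2]: 31 + -22 = 9
  P[3]: 43 + -22 = 21
  P[4]: 57 + -22 = 35
  P[5]: 64 + -22 = 42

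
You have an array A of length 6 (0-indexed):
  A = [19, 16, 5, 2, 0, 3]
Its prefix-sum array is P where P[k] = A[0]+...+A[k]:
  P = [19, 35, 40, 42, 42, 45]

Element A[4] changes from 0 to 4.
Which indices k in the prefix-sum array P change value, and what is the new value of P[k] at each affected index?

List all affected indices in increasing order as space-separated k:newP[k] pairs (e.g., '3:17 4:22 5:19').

Answer: 4:46 5:49

Derivation:
P[k] = A[0] + ... + A[k]
P[k] includes A[4] iff k >= 4
Affected indices: 4, 5, ..., 5; delta = 4
  P[4]: 42 + 4 = 46
  P[5]: 45 + 4 = 49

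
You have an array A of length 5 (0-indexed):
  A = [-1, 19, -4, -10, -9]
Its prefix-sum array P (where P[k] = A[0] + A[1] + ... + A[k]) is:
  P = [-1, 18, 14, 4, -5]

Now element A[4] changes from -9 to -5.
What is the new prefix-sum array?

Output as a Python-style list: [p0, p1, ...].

Answer: [-1, 18, 14, 4, -1]

Derivation:
Change: A[4] -9 -> -5, delta = 4
P[k] for k < 4: unchanged (A[4] not included)
P[k] for k >= 4: shift by delta = 4
  P[0] = -1 + 0 = -1
  P[1] = 18 + 0 = 18
  P[2] = 14 + 0 = 14
  P[3] = 4 + 0 = 4
  P[4] = -5 + 4 = -1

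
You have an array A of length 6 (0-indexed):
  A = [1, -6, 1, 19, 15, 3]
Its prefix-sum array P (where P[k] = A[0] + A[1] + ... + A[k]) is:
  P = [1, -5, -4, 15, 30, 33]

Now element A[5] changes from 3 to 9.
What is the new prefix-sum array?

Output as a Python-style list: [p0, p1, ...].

Change: A[5] 3 -> 9, delta = 6
P[k] for k < 5: unchanged (A[5] not included)
P[k] for k >= 5: shift by delta = 6
  P[0] = 1 + 0 = 1
  P[1] = -5 + 0 = -5
  P[2] = -4 + 0 = -4
  P[3] = 15 + 0 = 15
  P[4] = 30 + 0 = 30
  P[5] = 33 + 6 = 39

Answer: [1, -5, -4, 15, 30, 39]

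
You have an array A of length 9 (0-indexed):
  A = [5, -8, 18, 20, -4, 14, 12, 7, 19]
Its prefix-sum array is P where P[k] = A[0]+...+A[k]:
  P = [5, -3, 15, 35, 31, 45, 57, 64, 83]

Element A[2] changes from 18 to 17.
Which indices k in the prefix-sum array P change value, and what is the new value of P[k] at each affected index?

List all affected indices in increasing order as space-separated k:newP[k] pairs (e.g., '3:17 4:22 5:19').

P[k] = A[0] + ... + A[k]
P[k] includes A[2] iff k >= 2
Affected indices: 2, 3, ..., 8; delta = -1
  P[2]: 15 + -1 = 14
  P[3]: 35 + -1 = 34
  P[4]: 31 + -1 = 30
  P[5]: 45 + -1 = 44
  P[6]: 57 + -1 = 56
  P[7]: 64 + -1 = 63
  P[8]: 83 + -1 = 82

Answer: 2:14 3:34 4:30 5:44 6:56 7:63 8:82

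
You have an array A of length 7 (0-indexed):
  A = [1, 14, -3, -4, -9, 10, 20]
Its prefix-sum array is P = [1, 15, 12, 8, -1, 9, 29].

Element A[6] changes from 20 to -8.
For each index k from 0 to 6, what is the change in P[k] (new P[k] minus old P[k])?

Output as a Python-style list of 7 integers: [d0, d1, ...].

Element change: A[6] 20 -> -8, delta = -28
For k < 6: P[k] unchanged, delta_P[k] = 0
For k >= 6: P[k] shifts by exactly -28
Delta array: [0, 0, 0, 0, 0, 0, -28]

Answer: [0, 0, 0, 0, 0, 0, -28]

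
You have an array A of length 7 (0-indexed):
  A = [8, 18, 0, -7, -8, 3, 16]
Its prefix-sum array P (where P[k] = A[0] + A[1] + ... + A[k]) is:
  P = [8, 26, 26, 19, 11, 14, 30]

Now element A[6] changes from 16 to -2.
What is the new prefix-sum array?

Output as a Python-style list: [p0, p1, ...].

Change: A[6] 16 -> -2, delta = -18
P[k] for k < 6: unchanged (A[6] not included)
P[k] for k >= 6: shift by delta = -18
  P[0] = 8 + 0 = 8
  P[1] = 26 + 0 = 26
  P[2] = 26 + 0 = 26
  P[3] = 19 + 0 = 19
  P[4] = 11 + 0 = 11
  P[5] = 14 + 0 = 14
  P[6] = 30 + -18 = 12

Answer: [8, 26, 26, 19, 11, 14, 12]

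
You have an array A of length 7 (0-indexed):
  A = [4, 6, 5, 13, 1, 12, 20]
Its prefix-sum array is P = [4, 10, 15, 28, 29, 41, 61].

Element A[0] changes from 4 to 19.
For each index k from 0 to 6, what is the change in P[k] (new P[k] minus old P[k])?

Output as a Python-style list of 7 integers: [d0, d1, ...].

Answer: [15, 15, 15, 15, 15, 15, 15]

Derivation:
Element change: A[0] 4 -> 19, delta = 15
For k < 0: P[k] unchanged, delta_P[k] = 0
For k >= 0: P[k] shifts by exactly 15
Delta array: [15, 15, 15, 15, 15, 15, 15]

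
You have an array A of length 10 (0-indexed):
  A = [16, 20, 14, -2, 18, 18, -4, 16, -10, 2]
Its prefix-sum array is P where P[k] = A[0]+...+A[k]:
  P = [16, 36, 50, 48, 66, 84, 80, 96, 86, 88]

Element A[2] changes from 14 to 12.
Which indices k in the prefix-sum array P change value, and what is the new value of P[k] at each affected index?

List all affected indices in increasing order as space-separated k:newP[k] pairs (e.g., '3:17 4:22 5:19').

Answer: 2:48 3:46 4:64 5:82 6:78 7:94 8:84 9:86

Derivation:
P[k] = A[0] + ... + A[k]
P[k] includes A[2] iff k >= 2
Affected indices: 2, 3, ..., 9; delta = -2
  P[2]: 50 + -2 = 48
  P[3]: 48 + -2 = 46
  P[4]: 66 + -2 = 64
  P[5]: 84 + -2 = 82
  P[6]: 80 + -2 = 78
  P[7]: 96 + -2 = 94
  P[8]: 86 + -2 = 84
  P[9]: 88 + -2 = 86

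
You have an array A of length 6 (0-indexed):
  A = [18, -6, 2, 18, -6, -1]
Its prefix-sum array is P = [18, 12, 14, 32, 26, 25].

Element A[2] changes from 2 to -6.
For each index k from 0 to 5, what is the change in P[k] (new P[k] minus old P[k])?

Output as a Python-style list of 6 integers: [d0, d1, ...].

Element change: A[2] 2 -> -6, delta = -8
For k < 2: P[k] unchanged, delta_P[k] = 0
For k >= 2: P[k] shifts by exactly -8
Delta array: [0, 0, -8, -8, -8, -8]

Answer: [0, 0, -8, -8, -8, -8]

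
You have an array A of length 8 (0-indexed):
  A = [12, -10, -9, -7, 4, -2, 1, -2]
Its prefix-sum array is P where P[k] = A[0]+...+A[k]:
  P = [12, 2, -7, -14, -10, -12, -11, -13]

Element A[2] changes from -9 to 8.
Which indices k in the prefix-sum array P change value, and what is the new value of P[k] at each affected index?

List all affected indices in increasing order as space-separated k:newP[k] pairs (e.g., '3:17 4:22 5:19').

P[k] = A[0] + ... + A[k]
P[k] includes A[2] iff k >= 2
Affected indices: 2, 3, ..., 7; delta = 17
  P[2]: -7 + 17 = 10
  P[3]: -14 + 17 = 3
  P[4]: -10 + 17 = 7
  P[5]: -12 + 17 = 5
  P[6]: -11 + 17 = 6
  P[7]: -13 + 17 = 4

Answer: 2:10 3:3 4:7 5:5 6:6 7:4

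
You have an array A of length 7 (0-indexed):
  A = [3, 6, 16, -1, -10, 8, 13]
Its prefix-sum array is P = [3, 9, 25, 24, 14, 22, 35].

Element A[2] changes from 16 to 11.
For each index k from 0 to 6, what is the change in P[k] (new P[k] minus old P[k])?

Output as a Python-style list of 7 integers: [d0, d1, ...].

Element change: A[2] 16 -> 11, delta = -5
For k < 2: P[k] unchanged, delta_P[k] = 0
For k >= 2: P[k] shifts by exactly -5
Delta array: [0, 0, -5, -5, -5, -5, -5]

Answer: [0, 0, -5, -5, -5, -5, -5]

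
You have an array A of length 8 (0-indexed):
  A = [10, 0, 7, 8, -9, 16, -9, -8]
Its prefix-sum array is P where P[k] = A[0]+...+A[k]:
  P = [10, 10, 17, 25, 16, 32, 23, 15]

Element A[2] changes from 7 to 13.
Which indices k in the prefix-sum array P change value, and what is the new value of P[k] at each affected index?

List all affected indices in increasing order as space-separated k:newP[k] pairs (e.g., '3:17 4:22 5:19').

Answer: 2:23 3:31 4:22 5:38 6:29 7:21

Derivation:
P[k] = A[0] + ... + A[k]
P[k] includes A[2] iff k >= 2
Affected indices: 2, 3, ..., 7; delta = 6
  P[2]: 17 + 6 = 23
  P[3]: 25 + 6 = 31
  P[4]: 16 + 6 = 22
  P[5]: 32 + 6 = 38
  P[6]: 23 + 6 = 29
  P[7]: 15 + 6 = 21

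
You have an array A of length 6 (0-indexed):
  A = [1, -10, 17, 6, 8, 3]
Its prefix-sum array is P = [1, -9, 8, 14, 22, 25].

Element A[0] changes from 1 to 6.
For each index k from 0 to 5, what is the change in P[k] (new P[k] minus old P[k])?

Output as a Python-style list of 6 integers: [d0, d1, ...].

Answer: [5, 5, 5, 5, 5, 5]

Derivation:
Element change: A[0] 1 -> 6, delta = 5
For k < 0: P[k] unchanged, delta_P[k] = 0
For k >= 0: P[k] shifts by exactly 5
Delta array: [5, 5, 5, 5, 5, 5]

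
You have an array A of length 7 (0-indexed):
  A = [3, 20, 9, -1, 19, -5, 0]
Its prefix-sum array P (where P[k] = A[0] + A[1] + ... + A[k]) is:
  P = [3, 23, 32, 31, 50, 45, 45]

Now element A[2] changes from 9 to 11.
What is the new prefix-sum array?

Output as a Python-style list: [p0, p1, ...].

Change: A[2] 9 -> 11, delta = 2
P[k] for k < 2: unchanged (A[2] not included)
P[k] for k >= 2: shift by delta = 2
  P[0] = 3 + 0 = 3
  P[1] = 23 + 0 = 23
  P[2] = 32 + 2 = 34
  P[3] = 31 + 2 = 33
  P[4] = 50 + 2 = 52
  P[5] = 45 + 2 = 47
  P[6] = 45 + 2 = 47

Answer: [3, 23, 34, 33, 52, 47, 47]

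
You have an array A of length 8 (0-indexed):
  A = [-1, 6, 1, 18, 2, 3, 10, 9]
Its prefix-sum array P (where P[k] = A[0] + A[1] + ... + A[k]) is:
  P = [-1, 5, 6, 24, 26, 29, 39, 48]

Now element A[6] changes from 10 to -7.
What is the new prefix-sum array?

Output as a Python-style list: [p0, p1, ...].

Change: A[6] 10 -> -7, delta = -17
P[k] for k < 6: unchanged (A[6] not included)
P[k] for k >= 6: shift by delta = -17
  P[0] = -1 + 0 = -1
  P[1] = 5 + 0 = 5
  P[2] = 6 + 0 = 6
  P[3] = 24 + 0 = 24
  P[4] = 26 + 0 = 26
  P[5] = 29 + 0 = 29
  P[6] = 39 + -17 = 22
  P[7] = 48 + -17 = 31

Answer: [-1, 5, 6, 24, 26, 29, 22, 31]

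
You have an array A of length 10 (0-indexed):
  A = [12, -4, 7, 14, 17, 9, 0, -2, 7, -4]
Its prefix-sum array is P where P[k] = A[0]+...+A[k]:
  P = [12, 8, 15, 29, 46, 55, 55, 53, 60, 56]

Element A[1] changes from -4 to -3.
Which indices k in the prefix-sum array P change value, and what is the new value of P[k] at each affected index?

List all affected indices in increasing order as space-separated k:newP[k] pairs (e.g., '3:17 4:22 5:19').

Answer: 1:9 2:16 3:30 4:47 5:56 6:56 7:54 8:61 9:57

Derivation:
P[k] = A[0] + ... + A[k]
P[k] includes A[1] iff k >= 1
Affected indices: 1, 2, ..., 9; delta = 1
  P[1]: 8 + 1 = 9
  P[2]: 15 + 1 = 16
  P[3]: 29 + 1 = 30
  P[4]: 46 + 1 = 47
  P[5]: 55 + 1 = 56
  P[6]: 55 + 1 = 56
  P[7]: 53 + 1 = 54
  P[8]: 60 + 1 = 61
  P[9]: 56 + 1 = 57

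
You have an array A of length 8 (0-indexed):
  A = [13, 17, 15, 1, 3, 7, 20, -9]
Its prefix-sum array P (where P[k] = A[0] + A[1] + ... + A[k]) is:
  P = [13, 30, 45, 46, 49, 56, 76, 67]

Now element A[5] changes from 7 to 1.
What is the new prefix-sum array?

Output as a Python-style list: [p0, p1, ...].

Change: A[5] 7 -> 1, delta = -6
P[k] for k < 5: unchanged (A[5] not included)
P[k] for k >= 5: shift by delta = -6
  P[0] = 13 + 0 = 13
  P[1] = 30 + 0 = 30
  P[2] = 45 + 0 = 45
  P[3] = 46 + 0 = 46
  P[4] = 49 + 0 = 49
  P[5] = 56 + -6 = 50
  P[6] = 76 + -6 = 70
  P[7] = 67 + -6 = 61

Answer: [13, 30, 45, 46, 49, 50, 70, 61]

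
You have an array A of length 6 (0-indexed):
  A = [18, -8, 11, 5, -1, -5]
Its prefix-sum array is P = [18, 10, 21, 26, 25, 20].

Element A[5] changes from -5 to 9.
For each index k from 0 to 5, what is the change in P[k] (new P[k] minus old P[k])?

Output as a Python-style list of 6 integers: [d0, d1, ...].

Element change: A[5] -5 -> 9, delta = 14
For k < 5: P[k] unchanged, delta_P[k] = 0
For k >= 5: P[k] shifts by exactly 14
Delta array: [0, 0, 0, 0, 0, 14]

Answer: [0, 0, 0, 0, 0, 14]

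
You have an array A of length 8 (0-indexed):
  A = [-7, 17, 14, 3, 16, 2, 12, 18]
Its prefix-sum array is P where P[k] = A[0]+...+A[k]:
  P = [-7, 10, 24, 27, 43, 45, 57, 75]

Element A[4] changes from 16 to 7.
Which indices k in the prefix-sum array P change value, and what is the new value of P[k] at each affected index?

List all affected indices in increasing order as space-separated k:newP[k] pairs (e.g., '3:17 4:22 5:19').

Answer: 4:34 5:36 6:48 7:66

Derivation:
P[k] = A[0] + ... + A[k]
P[k] includes A[4] iff k >= 4
Affected indices: 4, 5, ..., 7; delta = -9
  P[4]: 43 + -9 = 34
  P[5]: 45 + -9 = 36
  P[6]: 57 + -9 = 48
  P[7]: 75 + -9 = 66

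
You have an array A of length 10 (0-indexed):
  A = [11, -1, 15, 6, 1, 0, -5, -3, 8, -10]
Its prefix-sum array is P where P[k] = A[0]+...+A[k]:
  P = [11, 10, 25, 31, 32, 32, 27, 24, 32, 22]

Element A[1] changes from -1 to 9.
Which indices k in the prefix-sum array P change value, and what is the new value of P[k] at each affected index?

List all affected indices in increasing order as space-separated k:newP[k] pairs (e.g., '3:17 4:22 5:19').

Answer: 1:20 2:35 3:41 4:42 5:42 6:37 7:34 8:42 9:32

Derivation:
P[k] = A[0] + ... + A[k]
P[k] includes A[1] iff k >= 1
Affected indices: 1, 2, ..., 9; delta = 10
  P[1]: 10 + 10 = 20
  P[2]: 25 + 10 = 35
  P[3]: 31 + 10 = 41
  P[4]: 32 + 10 = 42
  P[5]: 32 + 10 = 42
  P[6]: 27 + 10 = 37
  P[7]: 24 + 10 = 34
  P[8]: 32 + 10 = 42
  P[9]: 22 + 10 = 32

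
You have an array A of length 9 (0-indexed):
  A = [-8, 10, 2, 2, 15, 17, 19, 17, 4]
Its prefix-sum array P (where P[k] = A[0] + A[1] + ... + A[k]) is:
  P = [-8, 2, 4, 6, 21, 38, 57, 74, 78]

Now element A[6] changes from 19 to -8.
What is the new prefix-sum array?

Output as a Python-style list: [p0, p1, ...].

Change: A[6] 19 -> -8, delta = -27
P[k] for k < 6: unchanged (A[6] not included)
P[k] for k >= 6: shift by delta = -27
  P[0] = -8 + 0 = -8
  P[1] = 2 + 0 = 2
  P[2] = 4 + 0 = 4
  P[3] = 6 + 0 = 6
  P[4] = 21 + 0 = 21
  P[5] = 38 + 0 = 38
  P[6] = 57 + -27 = 30
  P[7] = 74 + -27 = 47
  P[8] = 78 + -27 = 51

Answer: [-8, 2, 4, 6, 21, 38, 30, 47, 51]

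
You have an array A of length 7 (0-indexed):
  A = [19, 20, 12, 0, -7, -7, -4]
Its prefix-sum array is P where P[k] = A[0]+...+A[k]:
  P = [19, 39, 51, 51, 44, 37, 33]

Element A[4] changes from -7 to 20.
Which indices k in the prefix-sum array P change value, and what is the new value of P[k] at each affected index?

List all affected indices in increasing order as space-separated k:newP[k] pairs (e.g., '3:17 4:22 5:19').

P[k] = A[0] + ... + A[k]
P[k] includes A[4] iff k >= 4
Affected indices: 4, 5, ..., 6; delta = 27
  P[4]: 44 + 27 = 71
  P[5]: 37 + 27 = 64
  P[6]: 33 + 27 = 60

Answer: 4:71 5:64 6:60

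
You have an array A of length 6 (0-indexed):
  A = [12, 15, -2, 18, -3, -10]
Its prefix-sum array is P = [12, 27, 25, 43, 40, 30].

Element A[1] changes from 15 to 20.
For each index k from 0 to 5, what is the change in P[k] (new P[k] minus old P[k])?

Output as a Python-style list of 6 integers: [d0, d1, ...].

Element change: A[1] 15 -> 20, delta = 5
For k < 1: P[k] unchanged, delta_P[k] = 0
For k >= 1: P[k] shifts by exactly 5
Delta array: [0, 5, 5, 5, 5, 5]

Answer: [0, 5, 5, 5, 5, 5]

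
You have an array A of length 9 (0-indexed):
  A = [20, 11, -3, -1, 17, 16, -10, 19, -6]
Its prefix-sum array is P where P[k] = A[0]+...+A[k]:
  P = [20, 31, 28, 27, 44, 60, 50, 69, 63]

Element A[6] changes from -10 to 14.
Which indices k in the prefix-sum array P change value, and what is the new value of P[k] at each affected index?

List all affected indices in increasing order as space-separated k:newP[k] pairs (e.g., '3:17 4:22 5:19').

P[k] = A[0] + ... + A[k]
P[k] includes A[6] iff k >= 6
Affected indices: 6, 7, ..., 8; delta = 24
  P[6]: 50 + 24 = 74
  P[7]: 69 + 24 = 93
  P[8]: 63 + 24 = 87

Answer: 6:74 7:93 8:87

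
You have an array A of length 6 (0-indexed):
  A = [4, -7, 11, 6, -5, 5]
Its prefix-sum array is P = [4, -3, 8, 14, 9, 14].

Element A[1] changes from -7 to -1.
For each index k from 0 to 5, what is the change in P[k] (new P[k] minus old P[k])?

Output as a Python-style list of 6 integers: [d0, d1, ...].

Element change: A[1] -7 -> -1, delta = 6
For k < 1: P[k] unchanged, delta_P[k] = 0
For k >= 1: P[k] shifts by exactly 6
Delta array: [0, 6, 6, 6, 6, 6]

Answer: [0, 6, 6, 6, 6, 6]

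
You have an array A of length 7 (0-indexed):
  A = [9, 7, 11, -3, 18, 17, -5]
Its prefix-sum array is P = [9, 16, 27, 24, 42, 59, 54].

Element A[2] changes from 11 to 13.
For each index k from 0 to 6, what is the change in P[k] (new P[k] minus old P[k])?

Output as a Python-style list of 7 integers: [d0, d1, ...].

Answer: [0, 0, 2, 2, 2, 2, 2]

Derivation:
Element change: A[2] 11 -> 13, delta = 2
For k < 2: P[k] unchanged, delta_P[k] = 0
For k >= 2: P[k] shifts by exactly 2
Delta array: [0, 0, 2, 2, 2, 2, 2]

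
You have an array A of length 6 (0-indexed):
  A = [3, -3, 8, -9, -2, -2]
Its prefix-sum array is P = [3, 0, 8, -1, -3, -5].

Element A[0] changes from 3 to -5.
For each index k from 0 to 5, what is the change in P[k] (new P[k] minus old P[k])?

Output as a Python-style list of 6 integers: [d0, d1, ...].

Element change: A[0] 3 -> -5, delta = -8
For k < 0: P[k] unchanged, delta_P[k] = 0
For k >= 0: P[k] shifts by exactly -8
Delta array: [-8, -8, -8, -8, -8, -8]

Answer: [-8, -8, -8, -8, -8, -8]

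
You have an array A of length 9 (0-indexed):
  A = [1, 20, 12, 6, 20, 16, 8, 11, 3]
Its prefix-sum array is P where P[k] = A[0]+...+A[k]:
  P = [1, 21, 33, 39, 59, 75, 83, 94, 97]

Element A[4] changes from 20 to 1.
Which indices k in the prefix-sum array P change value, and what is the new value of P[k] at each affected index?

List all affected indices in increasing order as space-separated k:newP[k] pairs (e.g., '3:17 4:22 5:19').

P[k] = A[0] + ... + A[k]
P[k] includes A[4] iff k >= 4
Affected indices: 4, 5, ..., 8; delta = -19
  P[4]: 59 + -19 = 40
  P[5]: 75 + -19 = 56
  P[6]: 83 + -19 = 64
  P[7]: 94 + -19 = 75
  P[8]: 97 + -19 = 78

Answer: 4:40 5:56 6:64 7:75 8:78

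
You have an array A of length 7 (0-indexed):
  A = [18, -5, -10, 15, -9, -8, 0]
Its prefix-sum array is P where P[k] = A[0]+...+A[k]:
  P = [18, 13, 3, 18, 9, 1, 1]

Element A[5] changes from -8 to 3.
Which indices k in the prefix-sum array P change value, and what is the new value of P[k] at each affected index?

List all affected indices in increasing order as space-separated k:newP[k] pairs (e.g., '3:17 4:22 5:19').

Answer: 5:12 6:12

Derivation:
P[k] = A[0] + ... + A[k]
P[k] includes A[5] iff k >= 5
Affected indices: 5, 6, ..., 6; delta = 11
  P[5]: 1 + 11 = 12
  P[6]: 1 + 11 = 12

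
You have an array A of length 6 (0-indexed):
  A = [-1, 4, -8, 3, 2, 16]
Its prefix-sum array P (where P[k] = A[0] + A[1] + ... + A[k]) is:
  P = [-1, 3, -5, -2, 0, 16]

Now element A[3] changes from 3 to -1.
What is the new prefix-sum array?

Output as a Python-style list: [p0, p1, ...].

Change: A[3] 3 -> -1, delta = -4
P[k] for k < 3: unchanged (A[3] not included)
P[k] for k >= 3: shift by delta = -4
  P[0] = -1 + 0 = -1
  P[1] = 3 + 0 = 3
  P[2] = -5 + 0 = -5
  P[3] = -2 + -4 = -6
  P[4] = 0 + -4 = -4
  P[5] = 16 + -4 = 12

Answer: [-1, 3, -5, -6, -4, 12]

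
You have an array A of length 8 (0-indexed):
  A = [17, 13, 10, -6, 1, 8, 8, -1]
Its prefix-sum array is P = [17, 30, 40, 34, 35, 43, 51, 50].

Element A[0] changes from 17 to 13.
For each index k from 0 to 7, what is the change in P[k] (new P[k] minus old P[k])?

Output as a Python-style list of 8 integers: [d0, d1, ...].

Answer: [-4, -4, -4, -4, -4, -4, -4, -4]

Derivation:
Element change: A[0] 17 -> 13, delta = -4
For k < 0: P[k] unchanged, delta_P[k] = 0
For k >= 0: P[k] shifts by exactly -4
Delta array: [-4, -4, -4, -4, -4, -4, -4, -4]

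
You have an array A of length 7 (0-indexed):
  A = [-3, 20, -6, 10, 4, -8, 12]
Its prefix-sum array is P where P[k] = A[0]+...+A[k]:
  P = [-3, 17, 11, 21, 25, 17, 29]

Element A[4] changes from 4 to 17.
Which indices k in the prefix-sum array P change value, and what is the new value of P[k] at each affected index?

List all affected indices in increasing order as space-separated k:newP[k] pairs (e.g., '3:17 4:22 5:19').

Answer: 4:38 5:30 6:42

Derivation:
P[k] = A[0] + ... + A[k]
P[k] includes A[4] iff k >= 4
Affected indices: 4, 5, ..., 6; delta = 13
  P[4]: 25 + 13 = 38
  P[5]: 17 + 13 = 30
  P[6]: 29 + 13 = 42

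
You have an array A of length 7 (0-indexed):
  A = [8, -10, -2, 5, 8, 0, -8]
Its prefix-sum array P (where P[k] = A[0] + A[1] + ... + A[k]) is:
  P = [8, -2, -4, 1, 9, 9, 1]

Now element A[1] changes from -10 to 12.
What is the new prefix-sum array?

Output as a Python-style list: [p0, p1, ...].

Change: A[1] -10 -> 12, delta = 22
P[k] for k < 1: unchanged (A[1] not included)
P[k] for k >= 1: shift by delta = 22
  P[0] = 8 + 0 = 8
  P[1] = -2 + 22 = 20
  P[2] = -4 + 22 = 18
  P[3] = 1 + 22 = 23
  P[4] = 9 + 22 = 31
  P[5] = 9 + 22 = 31
  P[6] = 1 + 22 = 23

Answer: [8, 20, 18, 23, 31, 31, 23]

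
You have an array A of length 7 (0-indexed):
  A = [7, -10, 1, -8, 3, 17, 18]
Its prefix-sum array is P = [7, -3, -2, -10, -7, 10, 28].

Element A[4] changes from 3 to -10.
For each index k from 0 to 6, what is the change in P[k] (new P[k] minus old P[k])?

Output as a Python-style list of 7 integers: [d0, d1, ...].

Answer: [0, 0, 0, 0, -13, -13, -13]

Derivation:
Element change: A[4] 3 -> -10, delta = -13
For k < 4: P[k] unchanged, delta_P[k] = 0
For k >= 4: P[k] shifts by exactly -13
Delta array: [0, 0, 0, 0, -13, -13, -13]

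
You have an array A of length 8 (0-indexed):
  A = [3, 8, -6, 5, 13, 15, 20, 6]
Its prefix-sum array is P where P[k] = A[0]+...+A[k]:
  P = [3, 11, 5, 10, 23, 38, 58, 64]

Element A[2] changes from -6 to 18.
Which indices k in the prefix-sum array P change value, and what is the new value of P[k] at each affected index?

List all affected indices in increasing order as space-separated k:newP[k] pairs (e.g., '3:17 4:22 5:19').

Answer: 2:29 3:34 4:47 5:62 6:82 7:88

Derivation:
P[k] = A[0] + ... + A[k]
P[k] includes A[2] iff k >= 2
Affected indices: 2, 3, ..., 7; delta = 24
  P[2]: 5 + 24 = 29
  P[3]: 10 + 24 = 34
  P[4]: 23 + 24 = 47
  P[5]: 38 + 24 = 62
  P[6]: 58 + 24 = 82
  P[7]: 64 + 24 = 88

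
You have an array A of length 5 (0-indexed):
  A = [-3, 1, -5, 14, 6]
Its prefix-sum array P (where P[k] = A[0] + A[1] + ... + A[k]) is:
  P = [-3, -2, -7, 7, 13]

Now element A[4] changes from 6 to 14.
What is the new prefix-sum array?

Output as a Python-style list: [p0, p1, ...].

Answer: [-3, -2, -7, 7, 21]

Derivation:
Change: A[4] 6 -> 14, delta = 8
P[k] for k < 4: unchanged (A[4] not included)
P[k] for k >= 4: shift by delta = 8
  P[0] = -3 + 0 = -3
  P[1] = -2 + 0 = -2
  P[2] = -7 + 0 = -7
  P[3] = 7 + 0 = 7
  P[4] = 13 + 8 = 21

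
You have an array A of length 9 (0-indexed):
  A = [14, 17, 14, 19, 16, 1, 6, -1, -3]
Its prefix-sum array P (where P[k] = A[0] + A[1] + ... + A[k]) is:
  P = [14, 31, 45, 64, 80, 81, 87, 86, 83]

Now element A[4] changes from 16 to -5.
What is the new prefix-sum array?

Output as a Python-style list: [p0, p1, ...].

Answer: [14, 31, 45, 64, 59, 60, 66, 65, 62]

Derivation:
Change: A[4] 16 -> -5, delta = -21
P[k] for k < 4: unchanged (A[4] not included)
P[k] for k >= 4: shift by delta = -21
  P[0] = 14 + 0 = 14
  P[1] = 31 + 0 = 31
  P[2] = 45 + 0 = 45
  P[3] = 64 + 0 = 64
  P[4] = 80 + -21 = 59
  P[5] = 81 + -21 = 60
  P[6] = 87 + -21 = 66
  P[7] = 86 + -21 = 65
  P[8] = 83 + -21 = 62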